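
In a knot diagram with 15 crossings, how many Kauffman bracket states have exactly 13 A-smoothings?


We choose which 13 of 15 crossings get A-smoothings.
C(15, 13) = 15! / (13! * 2!)
= 105

105


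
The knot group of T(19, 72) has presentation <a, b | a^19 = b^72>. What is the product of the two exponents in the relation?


The relation is a^19 = b^72.
Product of exponents = 19 * 72
= 1368

1368


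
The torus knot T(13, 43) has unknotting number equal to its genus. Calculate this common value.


For a torus knot T(p,q), both the unknotting number and genus equal (p-1)(q-1)/2.
= (13-1)(43-1)/2
= 12*42/2
= 504/2 = 252

252


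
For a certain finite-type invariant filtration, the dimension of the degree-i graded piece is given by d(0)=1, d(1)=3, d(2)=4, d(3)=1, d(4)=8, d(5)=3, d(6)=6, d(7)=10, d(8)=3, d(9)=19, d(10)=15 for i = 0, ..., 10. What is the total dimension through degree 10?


Total dimension = d(0) + d(1) + ... + d(10)
= 1 + 3 + 4 + 1 + 8 + 3 + 6 + 10 + 3 + 19 + 15
= 73

73


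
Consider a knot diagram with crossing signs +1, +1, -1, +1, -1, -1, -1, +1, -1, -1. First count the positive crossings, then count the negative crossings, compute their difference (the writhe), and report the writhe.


Step 1: Count positive crossings (+1).
Positive crossings: 4
Step 2: Count negative crossings (-1).
Negative crossings: 6
Step 3: Writhe = (positive) - (negative)
w = 4 - 6 = -2
Step 4: |w| = 2, and w is negative

-2


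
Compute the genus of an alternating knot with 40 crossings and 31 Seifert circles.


For alternating knots, g = (c - s + 1)/2.
= (40 - 31 + 1)/2
= 10/2 = 5

5


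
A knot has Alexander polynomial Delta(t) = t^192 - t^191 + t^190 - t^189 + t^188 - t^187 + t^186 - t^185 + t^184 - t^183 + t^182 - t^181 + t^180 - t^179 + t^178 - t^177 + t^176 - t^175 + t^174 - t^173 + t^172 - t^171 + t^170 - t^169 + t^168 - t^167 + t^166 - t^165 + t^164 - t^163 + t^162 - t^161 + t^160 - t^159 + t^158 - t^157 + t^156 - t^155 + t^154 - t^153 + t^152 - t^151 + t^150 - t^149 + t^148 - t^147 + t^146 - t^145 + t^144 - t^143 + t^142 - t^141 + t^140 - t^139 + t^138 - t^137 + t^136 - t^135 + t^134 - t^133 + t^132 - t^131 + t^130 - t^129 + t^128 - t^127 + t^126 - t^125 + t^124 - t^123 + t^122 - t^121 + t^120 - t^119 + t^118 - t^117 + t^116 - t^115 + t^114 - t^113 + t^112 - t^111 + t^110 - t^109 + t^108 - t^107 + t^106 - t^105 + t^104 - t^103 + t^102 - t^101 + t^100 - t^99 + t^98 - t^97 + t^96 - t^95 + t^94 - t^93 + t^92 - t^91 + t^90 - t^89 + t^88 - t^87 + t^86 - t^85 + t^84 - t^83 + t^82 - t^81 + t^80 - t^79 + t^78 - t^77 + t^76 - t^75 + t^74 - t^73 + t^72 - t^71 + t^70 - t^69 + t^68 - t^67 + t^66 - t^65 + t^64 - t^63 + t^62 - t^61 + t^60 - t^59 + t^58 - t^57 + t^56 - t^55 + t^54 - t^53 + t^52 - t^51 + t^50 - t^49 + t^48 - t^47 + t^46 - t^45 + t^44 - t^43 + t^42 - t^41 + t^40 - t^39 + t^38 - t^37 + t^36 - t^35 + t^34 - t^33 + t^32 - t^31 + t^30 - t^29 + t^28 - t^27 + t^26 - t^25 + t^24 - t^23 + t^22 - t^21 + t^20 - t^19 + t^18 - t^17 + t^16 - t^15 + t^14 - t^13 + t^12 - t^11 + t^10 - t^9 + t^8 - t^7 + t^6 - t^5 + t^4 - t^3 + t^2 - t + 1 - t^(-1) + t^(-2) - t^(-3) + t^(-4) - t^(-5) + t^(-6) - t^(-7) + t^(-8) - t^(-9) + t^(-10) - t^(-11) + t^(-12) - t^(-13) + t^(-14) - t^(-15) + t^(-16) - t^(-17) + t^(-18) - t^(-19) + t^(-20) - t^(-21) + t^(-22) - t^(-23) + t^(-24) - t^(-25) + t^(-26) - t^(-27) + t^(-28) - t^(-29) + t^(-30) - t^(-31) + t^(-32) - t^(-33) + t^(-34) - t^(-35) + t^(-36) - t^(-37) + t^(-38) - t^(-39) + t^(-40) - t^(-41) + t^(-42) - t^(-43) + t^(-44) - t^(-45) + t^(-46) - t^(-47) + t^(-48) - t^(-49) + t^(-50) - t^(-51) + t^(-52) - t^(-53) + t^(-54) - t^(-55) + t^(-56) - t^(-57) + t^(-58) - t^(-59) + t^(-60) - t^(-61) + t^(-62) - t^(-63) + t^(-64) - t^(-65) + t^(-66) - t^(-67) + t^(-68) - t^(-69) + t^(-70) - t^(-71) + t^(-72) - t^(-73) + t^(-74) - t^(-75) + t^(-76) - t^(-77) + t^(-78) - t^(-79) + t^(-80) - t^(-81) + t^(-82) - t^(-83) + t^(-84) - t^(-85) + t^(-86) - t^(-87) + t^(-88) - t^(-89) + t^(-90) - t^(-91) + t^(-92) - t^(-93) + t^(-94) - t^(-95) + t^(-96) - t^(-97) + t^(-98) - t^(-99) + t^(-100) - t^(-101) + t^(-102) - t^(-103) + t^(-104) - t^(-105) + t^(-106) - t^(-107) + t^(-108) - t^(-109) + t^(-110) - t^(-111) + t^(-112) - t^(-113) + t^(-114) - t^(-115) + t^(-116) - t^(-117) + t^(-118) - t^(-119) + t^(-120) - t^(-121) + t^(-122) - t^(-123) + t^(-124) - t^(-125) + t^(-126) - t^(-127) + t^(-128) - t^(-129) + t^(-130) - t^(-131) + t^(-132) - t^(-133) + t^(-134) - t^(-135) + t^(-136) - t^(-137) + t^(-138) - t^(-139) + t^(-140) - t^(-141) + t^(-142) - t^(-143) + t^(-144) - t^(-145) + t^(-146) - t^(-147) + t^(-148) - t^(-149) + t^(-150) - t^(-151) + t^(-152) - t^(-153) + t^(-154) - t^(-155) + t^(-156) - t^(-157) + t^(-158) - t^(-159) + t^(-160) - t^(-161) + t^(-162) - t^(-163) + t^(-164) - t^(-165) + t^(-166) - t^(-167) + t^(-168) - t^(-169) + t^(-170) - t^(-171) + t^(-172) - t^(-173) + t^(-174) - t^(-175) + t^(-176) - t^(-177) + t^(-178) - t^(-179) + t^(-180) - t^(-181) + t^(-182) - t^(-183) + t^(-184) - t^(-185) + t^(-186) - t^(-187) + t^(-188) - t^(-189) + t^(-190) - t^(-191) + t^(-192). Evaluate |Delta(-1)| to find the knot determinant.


Step 1: The polynomial has 385 terms with alternating signs, exponents from 192 down to -192.
Step 2: Substitute t = -1. The i-th term has coefficient (-1)^i and exponent (m-i),
  so its value is (-1)^i * (-1)^(m-i) = (-1)^m = 1 for every i.
Step 3: All 385 terms equal 1, so Delta(-1) = 385 * (1) = 385
Step 4: |Delta(-1)| = 385

385


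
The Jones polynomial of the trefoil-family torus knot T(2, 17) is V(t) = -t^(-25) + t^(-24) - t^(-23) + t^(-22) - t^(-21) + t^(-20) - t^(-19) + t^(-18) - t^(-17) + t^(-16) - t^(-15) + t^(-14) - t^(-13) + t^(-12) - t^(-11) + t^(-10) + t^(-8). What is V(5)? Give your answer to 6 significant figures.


Substituting t = 5 into V(t) = -t^(-25) + t^(-24) - t^(-23) + t^(-22) - t^(-21) + t^(-20) - t^(-19) + t^(-18) - t^(-17) + t^(-16) - t^(-15) + t^(-14) - t^(-13) + t^(-12) - t^(-11) + t^(-10) + t^(-8):
  (-)t^(-25) = -3.35544e-18
  (+)t^(-24) = 1.67772e-17
  (-)t^(-23) = -8.38861e-17
  (+)t^(-22) = 4.1943e-16
  (-)t^(-21) = -2.09715e-15
  (+)t^(-20) = 1.04858e-14
  (-)t^(-19) = -5.24288e-14
  (+)t^(-18) = 2.62144e-13
  (-)t^(-17) = -1.31072e-12
  (+)t^(-16) = 6.5536e-12
  (-)t^(-15) = -3.2768e-11
  (+)t^(-14) = 1.6384e-10
  (-)t^(-13) = -8.192e-10
  (+)t^(-12) = 4.096e-09
  (-)t^(-11) = -2.048e-08
  (+)t^(-10) = 1.024e-07
  (+)t^(-8) = 2.56e-06
Sum = (-3.35544e-18) + (1.67772e-17) + (-8.38861e-17) + (4.1943e-16) + (-2.09715e-15) + (1.04858e-14) + (-5.24288e-14) + (2.62144e-13) + (-1.31072e-12) + (6.5536e-12) + (-3.2768e-11) + (1.6384e-10) + (-8.192e-10) + (4.096e-09) + (-2.048e-08) + (1.024e-07) + (2.56e-06)
= 2.645333333e-06
Rounded to 6 significant figures: 2.64533e-06

2.64533e-06


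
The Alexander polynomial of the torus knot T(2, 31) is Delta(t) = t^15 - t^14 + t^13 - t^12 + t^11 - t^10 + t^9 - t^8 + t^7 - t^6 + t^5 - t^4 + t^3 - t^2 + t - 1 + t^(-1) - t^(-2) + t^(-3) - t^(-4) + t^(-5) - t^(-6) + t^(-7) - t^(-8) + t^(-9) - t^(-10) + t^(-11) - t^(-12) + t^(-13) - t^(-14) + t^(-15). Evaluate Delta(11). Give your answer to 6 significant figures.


Substituting t = 11 into Delta(t) = t^15 - t^14 + t^13 - t^12 + t^11 - t^10 + t^9 - t^8 + t^7 - t^6 + t^5 - t^4 + t^3 - t^2 + t - 1 + t^(-1) - t^(-2) + t^(-3) - t^(-4) + t^(-5) - t^(-6) + t^(-7) - t^(-8) + t^(-9) - t^(-10) + t^(-11) - t^(-12) + t^(-13) - t^(-14) + t^(-15):
Term values: (4177248169415651) + (-379749833583241) + (34522712143931) + (-3138428376721) + (285311670611) + (-25937424601) + (2357947691) + (-214358881) + (19487171) + (-1771561) + (161051) + (-14641) + (1331) + (-121) + (11) + (-1) + (0.0909091) + (-0.00826446) + (0.000751315) + (-6.83013e-05) + (6.20921e-06) + (-5.64474e-07) + (5.13158e-08) + (-4.66507e-09) + (4.24098e-10) + (-3.85543e-11) + (3.50494e-12) + (-3.18631e-13) + (2.89664e-14) + (-2.63331e-15) + (2.39392e-16)
Sum = 3.829144155e+15
Rounded to 6 significant figures: 3.82914e+15

3.82914e+15


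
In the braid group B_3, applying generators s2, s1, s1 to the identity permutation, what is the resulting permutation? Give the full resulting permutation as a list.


Starting with identity [1, 2, 3].
Apply generators in sequence:
  After s2: [1, 3, 2]
  After s1: [3, 1, 2]
  After s1: [1, 3, 2]
Final permutation: [1, 3, 2]

[1, 3, 2]


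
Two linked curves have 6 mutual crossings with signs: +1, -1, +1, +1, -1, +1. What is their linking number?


Step 1: Count positive crossings: 4
Step 2: Count negative crossings: 2
Step 3: Sum of signs = 4 - 2 = 2
Step 4: Linking number = sum/2 = 2/2 = 1

1


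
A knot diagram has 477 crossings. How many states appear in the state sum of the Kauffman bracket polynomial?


Each crossing contributes 2 choices (A-smoothing or B-smoothing).
Total states = 2^477 = 390218568789499028922699653724145788218574767833121393857394619953171467352470702515038262882936496394978366390175827861930996959911035663286272

390218568789499028922699653724145788218574767833121393857394619953171467352470702515038262882936496394978366390175827861930996959911035663286272


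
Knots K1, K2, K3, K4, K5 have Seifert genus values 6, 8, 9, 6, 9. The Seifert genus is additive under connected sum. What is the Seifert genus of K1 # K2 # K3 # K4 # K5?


The Seifert genus is additive under connected sum.
Seifert genus(K1 # K2 # K3 # K4 # K5) = (6) + (8) + (9) + (6) + (9)
= 38

38


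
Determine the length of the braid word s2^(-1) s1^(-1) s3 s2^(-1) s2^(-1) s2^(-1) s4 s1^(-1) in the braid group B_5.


The word length counts the number of generators (including inverses).
Listing each generator: s2^(-1), s1^(-1), s3, s2^(-1), s2^(-1), s2^(-1), s4, s1^(-1)
There are 8 generators in this braid word.

8


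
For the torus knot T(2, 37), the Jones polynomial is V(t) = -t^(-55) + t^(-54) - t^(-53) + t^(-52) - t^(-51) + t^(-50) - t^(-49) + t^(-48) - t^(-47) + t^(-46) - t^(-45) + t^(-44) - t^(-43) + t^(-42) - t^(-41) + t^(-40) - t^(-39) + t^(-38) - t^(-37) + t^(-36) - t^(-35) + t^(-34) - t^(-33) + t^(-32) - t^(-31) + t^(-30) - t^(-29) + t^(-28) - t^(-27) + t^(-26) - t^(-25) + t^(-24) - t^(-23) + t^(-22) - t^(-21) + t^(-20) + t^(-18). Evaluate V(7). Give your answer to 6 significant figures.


Substituting t = 7 into V(t) = -t^(-55) + t^(-54) - t^(-53) + t^(-52) - t^(-51) + t^(-50) - t^(-49) + t^(-48) - t^(-47) + t^(-46) - t^(-45) + t^(-44) - t^(-43) + t^(-42) - t^(-41) + t^(-40) - t^(-39) + t^(-38) - t^(-37) + t^(-36) - t^(-35) + t^(-34) - t^(-33) + t^(-32) - t^(-31) + t^(-30) - t^(-29) + t^(-28) - t^(-27) + t^(-26) - t^(-25) + t^(-24) - t^(-23) + t^(-22) - t^(-21) + t^(-20) + t^(-18):
  (-)t^(-55) = -3.30832e-47
  (+)t^(-54) = 2.31583e-46
  (-)t^(-53) = -1.62108e-45
  (+)t^(-52) = 1.13475e-44
  (-)t^(-51) = -7.94328e-44
  (+)t^(-50) = 5.5603e-43
  (-)t^(-49) = -3.89221e-42
  (+)t^(-48) = 2.72455e-41
  (-)t^(-47) = -1.90718e-40
  (+)t^(-46) = 1.33503e-39
  (-)t^(-45) = -9.34519e-39
  (+)t^(-44) = 6.54163e-38
  (-)t^(-43) = -4.57914e-37
  (+)t^(-42) = 3.2054e-36
  (-)t^(-41) = -2.24378e-35
  (+)t^(-40) = 1.57065e-34
  (-)t^(-39) = -1.09945e-33
  (+)t^(-38) = 7.69617e-33
  (-)t^(-37) = -5.38732e-32
  (+)t^(-36) = 3.77112e-31
  (-)t^(-35) = -2.63979e-30
  (+)t^(-34) = 1.84785e-29
  (-)t^(-33) = -1.29349e-28
  (+)t^(-32) = 9.05446e-28
  (-)t^(-31) = -6.33812e-27
  (+)t^(-30) = 4.43669e-26
  (-)t^(-29) = -3.10568e-25
  (+)t^(-28) = 2.17398e-24
  (-)t^(-27) = -1.52178e-23
  (+)t^(-26) = 1.06525e-22
  (-)t^(-25) = -7.45674e-22
  (+)t^(-24) = 5.21972e-21
  (-)t^(-23) = -3.6538e-20
  (+)t^(-22) = 2.55766e-19
  (-)t^(-21) = -1.79036e-18
  (+)t^(-20) = 1.25325e-17
  (+)t^(-18) = 6.14095e-16
Sum = (-3.30832e-47) + (2.31583e-46) + (-1.62108e-45) + (1.13475e-44) + (-7.94328e-44) + (5.5603e-43) + (-3.89221e-42) + (2.72455e-41) + (-1.90718e-40) + (1.33503e-39) + (-9.34519e-39) + (6.54163e-38) + (-4.57914e-37) + (3.2054e-36) + (-2.24378e-35) + (1.57065e-34) + (-1.09945e-33) + (7.69617e-33) + (-5.38732e-32) + (3.77112e-31) + (-2.63979e-30) + (1.84785e-29) + (-1.29349e-28) + (9.05446e-28) + (-6.33812e-27) + (4.43669e-26) + (-3.10568e-25) + (2.17398e-24) + (-1.52178e-23) + (1.06525e-22) + (-7.45674e-22) + (5.21972e-21) + (-3.6538e-20) + (2.55766e-19) + (-1.79036e-18) + (1.25325e-17) + (6.14095e-16)
= 6.250605768e-16
Rounded to 6 significant figures: 6.25061e-16

6.25061e-16


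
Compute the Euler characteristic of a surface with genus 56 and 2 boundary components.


chi = 2 - 2g - b
= 2 - 2*56 - 2
= 2 - 112 - 2 = -112

-112


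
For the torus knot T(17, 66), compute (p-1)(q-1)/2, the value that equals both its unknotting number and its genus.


For a torus knot T(p,q), both the unknotting number and genus equal (p-1)(q-1)/2.
= (17-1)(66-1)/2
= 16*65/2
= 1040/2 = 520

520


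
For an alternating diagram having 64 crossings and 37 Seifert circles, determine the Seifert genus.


For alternating knots, g = (c - s + 1)/2.
= (64 - 37 + 1)/2
= 28/2 = 14

14


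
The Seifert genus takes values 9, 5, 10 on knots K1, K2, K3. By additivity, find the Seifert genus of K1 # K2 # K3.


The Seifert genus is additive under connected sum.
Seifert genus(K1 # K2 # K3) = (9) + (5) + (10)
= 24

24


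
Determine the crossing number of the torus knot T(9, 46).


For a torus knot T(p, q) with gcd(p,q)=1,
the crossing number is min(p*(q-1), q*(p-1)).
p*(q-1) = 9*45 = 405
q*(p-1) = 46*8 = 368
min(405, 368) = 368

368


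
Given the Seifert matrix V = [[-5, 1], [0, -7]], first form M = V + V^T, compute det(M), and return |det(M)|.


Step 1: Form V + V^T where V = [[-5, 1], [0, -7]]
  V^T = [[-5, 0], [1, -7]]
  V + V^T = [[-10, 1], [1, -14]]
Step 2: det(V + V^T) = (-10)*(-14) - 1*1
  = 140 - 1 = 139
Step 3: Knot determinant = |det(V + V^T)| = |139| = 139

139


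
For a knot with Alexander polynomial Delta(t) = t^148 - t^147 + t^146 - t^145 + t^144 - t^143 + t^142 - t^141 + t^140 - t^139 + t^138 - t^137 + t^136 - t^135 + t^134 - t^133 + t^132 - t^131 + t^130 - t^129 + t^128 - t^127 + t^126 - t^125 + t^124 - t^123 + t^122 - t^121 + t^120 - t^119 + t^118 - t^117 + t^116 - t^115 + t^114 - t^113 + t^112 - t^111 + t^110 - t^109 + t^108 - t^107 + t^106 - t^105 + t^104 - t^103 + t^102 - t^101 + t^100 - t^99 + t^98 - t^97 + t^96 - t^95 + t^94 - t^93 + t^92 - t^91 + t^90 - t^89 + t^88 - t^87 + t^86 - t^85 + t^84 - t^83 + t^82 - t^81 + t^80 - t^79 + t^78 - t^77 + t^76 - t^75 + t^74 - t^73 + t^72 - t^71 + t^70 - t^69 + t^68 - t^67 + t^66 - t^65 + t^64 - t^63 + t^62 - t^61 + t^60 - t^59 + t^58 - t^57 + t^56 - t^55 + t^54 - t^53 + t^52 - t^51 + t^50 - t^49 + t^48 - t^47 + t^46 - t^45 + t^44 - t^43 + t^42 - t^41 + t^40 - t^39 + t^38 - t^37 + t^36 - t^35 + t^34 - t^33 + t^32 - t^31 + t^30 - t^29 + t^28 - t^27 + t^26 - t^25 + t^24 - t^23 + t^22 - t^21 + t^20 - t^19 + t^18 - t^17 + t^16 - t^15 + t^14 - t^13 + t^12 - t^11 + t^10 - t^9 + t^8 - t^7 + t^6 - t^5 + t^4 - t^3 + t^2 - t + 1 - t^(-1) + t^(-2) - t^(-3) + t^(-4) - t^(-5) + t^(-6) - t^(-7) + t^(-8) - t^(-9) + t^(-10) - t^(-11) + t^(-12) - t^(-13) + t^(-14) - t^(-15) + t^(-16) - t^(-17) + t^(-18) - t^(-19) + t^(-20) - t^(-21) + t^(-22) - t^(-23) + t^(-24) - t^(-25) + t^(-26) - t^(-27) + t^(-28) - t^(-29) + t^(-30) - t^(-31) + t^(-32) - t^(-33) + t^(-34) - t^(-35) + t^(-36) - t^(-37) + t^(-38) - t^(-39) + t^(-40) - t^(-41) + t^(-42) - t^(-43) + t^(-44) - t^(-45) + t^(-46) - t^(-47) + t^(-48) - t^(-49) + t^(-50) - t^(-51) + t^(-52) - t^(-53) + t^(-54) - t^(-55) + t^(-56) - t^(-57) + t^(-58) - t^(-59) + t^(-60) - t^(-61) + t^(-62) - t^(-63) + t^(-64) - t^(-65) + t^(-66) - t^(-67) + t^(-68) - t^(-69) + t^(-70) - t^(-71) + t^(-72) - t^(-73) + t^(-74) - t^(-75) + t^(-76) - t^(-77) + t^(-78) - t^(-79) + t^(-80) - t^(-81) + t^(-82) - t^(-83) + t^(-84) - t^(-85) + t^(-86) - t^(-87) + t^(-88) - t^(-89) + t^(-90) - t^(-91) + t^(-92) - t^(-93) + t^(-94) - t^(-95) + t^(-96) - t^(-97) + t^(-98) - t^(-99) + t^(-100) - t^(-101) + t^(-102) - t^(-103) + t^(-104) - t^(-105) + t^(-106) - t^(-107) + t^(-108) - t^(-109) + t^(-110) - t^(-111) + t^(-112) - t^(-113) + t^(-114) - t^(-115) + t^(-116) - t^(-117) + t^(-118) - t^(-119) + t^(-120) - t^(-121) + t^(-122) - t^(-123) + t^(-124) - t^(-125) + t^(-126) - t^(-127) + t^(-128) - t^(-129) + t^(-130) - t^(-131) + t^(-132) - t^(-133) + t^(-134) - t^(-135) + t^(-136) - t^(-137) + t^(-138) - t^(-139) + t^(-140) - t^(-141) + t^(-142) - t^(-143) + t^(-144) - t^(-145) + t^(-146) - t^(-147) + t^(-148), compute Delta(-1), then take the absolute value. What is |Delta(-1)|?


Step 1: The polynomial has 297 terms with alternating signs, exponents from 148 down to -148.
Step 2: Substitute t = -1. The i-th term has coefficient (-1)^i and exponent (m-i),
  so its value is (-1)^i * (-1)^(m-i) = (-1)^m = 1 for every i.
Step 3: All 297 terms equal 1, so Delta(-1) = 297 * (1) = 297
Step 4: |Delta(-1)| = 297

297


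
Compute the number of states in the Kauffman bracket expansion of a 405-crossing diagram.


Each crossing contributes 2 choices (A-smoothing or B-smoothing).
Total states = 2^405 = 82631996098781074868989413504096379978550585370535152410581099409300723904538918228148651304964410605948901503127919788032

82631996098781074868989413504096379978550585370535152410581099409300723904538918228148651304964410605948901503127919788032


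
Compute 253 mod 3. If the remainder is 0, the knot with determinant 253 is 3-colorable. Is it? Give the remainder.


Step 1: A knot is p-colorable if and only if p divides its determinant.
Step 2: Compute 253 mod 3.
253 = 84 * 3 + 1
Step 3: 253 mod 3 = 1
Step 4: The knot is 3-colorable: no

1


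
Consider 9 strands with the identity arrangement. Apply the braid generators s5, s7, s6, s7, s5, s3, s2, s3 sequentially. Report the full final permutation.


Starting with identity [1, 2, 3, 4, 5, 6, 7, 8, 9].
Apply generators in sequence:
  After s5: [1, 2, 3, 4, 6, 5, 7, 8, 9]
  After s7: [1, 2, 3, 4, 6, 5, 8, 7, 9]
  After s6: [1, 2, 3, 4, 6, 8, 5, 7, 9]
  After s7: [1, 2, 3, 4, 6, 8, 7, 5, 9]
  After s5: [1, 2, 3, 4, 8, 6, 7, 5, 9]
  After s3: [1, 2, 4, 3, 8, 6, 7, 5, 9]
  After s2: [1, 4, 2, 3, 8, 6, 7, 5, 9]
  After s3: [1, 4, 3, 2, 8, 6, 7, 5, 9]
Final permutation: [1, 4, 3, 2, 8, 6, 7, 5, 9]

[1, 4, 3, 2, 8, 6, 7, 5, 9]


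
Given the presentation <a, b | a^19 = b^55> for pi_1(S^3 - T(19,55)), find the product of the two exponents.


The relation is a^19 = b^55.
Product of exponents = 19 * 55
= 1045

1045


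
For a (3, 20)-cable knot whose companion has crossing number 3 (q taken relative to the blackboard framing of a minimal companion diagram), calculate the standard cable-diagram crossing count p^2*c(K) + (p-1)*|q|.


Step 1: Each of the c(K) crossings of the companion diagram becomes p*p = p^2 crossings among the p parallel strands, and each of the |q| twists s_1 s_2 ... s_(p-1) adds (p-1) crossings.
  Crossings = p^2 * c(K) + (p-1)*|q|
Step 2: = 3^2 * 3 + (3-1)*20
Step 3: = 9*3 + 2*20
Step 4: = 27 + 40 = 67

67


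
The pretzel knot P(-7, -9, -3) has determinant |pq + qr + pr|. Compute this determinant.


Step 1: Compute pq + qr + pr.
pq = (-7)*(-9) = 63
qr = (-9)*(-3) = 27
pr = (-7)*(-3) = 21
pq + qr + pr = 63 + 27 + 21 = 111
Step 2: Take absolute value.
det(P(-7,-9,-3)) = |111| = 111

111


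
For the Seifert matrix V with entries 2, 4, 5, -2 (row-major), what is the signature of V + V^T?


Step 1: V + V^T = [[4, 9], [9, -4]]
Step 2: trace = 0, det = -97
Step 3: Discriminant = 0^2 - 4*(-97) = 388
Step 4: Eigenvalues: 9.84886, -9.84886
Step 5: Signature = (# positive eigenvalues) - (# negative eigenvalues) = 0

0


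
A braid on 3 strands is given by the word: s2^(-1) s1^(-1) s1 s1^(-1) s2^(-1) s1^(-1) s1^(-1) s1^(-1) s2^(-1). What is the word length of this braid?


The word length counts the number of generators (including inverses).
Listing each generator: s2^(-1), s1^(-1), s1, s1^(-1), s2^(-1), s1^(-1), s1^(-1), s1^(-1), s2^(-1)
There are 9 generators in this braid word.

9


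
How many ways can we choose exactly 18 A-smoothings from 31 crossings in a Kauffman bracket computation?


We choose which 18 of 31 crossings get A-smoothings.
C(31, 18) = 31! / (18! * 13!)
= 206253075

206253075


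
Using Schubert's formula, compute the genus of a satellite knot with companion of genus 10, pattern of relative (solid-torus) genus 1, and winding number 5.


Schubert: g(satellite) = g_rel(pattern) + |winding| * g(companion),
where g_rel(pattern) is the genus of the pattern relative to the solid torus.
= 1 + 5 * 10
= 1 + 50 = 51

51


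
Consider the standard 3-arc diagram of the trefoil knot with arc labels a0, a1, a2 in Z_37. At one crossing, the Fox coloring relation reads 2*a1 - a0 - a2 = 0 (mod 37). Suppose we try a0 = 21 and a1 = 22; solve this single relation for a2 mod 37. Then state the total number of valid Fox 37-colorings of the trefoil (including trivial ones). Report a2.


Step 1: Apply the given crossing relation 2*a1 - a0 - a2 = 0 (mod 37).
  a2 = 2*a1 - a0 mod 37
  a2 = 2*22 - 21 mod 37
  a2 = 44 - 21 mod 37
  a2 = 23 mod 37 = 23
Step 2: The trefoil has determinant 3.
  Number of Fox p-colorings (p prime) is p^2 if p = 3, else p.
  Since 37 does not divide 3, only trivial (constant) colorings exist.
  (So the trial a0 = 21, a1 = 22 with a0 != a1 does NOT extend to a valid coloring of the whole trefoil: the other two crossing relations require 3*(a1 - a0) = 0 (mod 37), which fails.)
  Total colorings = 37
Step 3: a2 = 23, total Fox 37-colorings = 37

23


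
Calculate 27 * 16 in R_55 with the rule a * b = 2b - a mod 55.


27 * 16 = 2*16 - 27 mod 55
= 32 - 27 mod 55
= 5 mod 55 = 5

5


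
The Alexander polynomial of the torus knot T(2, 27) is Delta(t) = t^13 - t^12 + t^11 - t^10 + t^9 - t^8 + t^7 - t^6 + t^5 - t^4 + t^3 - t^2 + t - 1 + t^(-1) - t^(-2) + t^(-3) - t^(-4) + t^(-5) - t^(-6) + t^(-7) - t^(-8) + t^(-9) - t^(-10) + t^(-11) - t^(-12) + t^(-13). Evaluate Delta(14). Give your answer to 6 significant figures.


Substituting t = 14 into Delta(t) = t^13 - t^12 + t^11 - t^10 + t^9 - t^8 + t^7 - t^6 + t^5 - t^4 + t^3 - t^2 + t - 1 + t^(-1) - t^(-2) + t^(-3) - t^(-4) + t^(-5) - t^(-6) + t^(-7) - t^(-8) + t^(-9) - t^(-10) + t^(-11) - t^(-12) + t^(-13):
Term values: (793714773254144) + (-56693912375296) + (4049565169664) + (-289254654976) + (20661046784) + (-1475789056) + (105413504) + (-7529536) + (537824) + (-38416) + (2744) + (-196) + (14) + (-1) + (0.0714286) + (-0.00510204) + (0.000364431) + (-2.60308e-05) + (1.85934e-06) + (-1.3281e-07) + (9.48645e-09) + (-6.77604e-10) + (4.84003e-11) + (-3.45716e-12) + (2.4694e-13) + (-1.76386e-14) + (1.2599e-15)
Sum = 7.40800455e+14
Rounded to 6 significant figures: 7.408e+14

7.408e+14


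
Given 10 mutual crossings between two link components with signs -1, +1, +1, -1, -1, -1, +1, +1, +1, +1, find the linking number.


Step 1: Count positive crossings: 6
Step 2: Count negative crossings: 4
Step 3: Sum of signs = 6 - 4 = 2
Step 4: Linking number = sum/2 = 2/2 = 1

1


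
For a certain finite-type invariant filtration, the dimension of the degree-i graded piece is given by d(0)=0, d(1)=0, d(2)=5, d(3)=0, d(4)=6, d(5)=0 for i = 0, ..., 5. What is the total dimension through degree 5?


Total dimension = d(0) + d(1) + ... + d(5)
= 0 + 0 + 5 + 0 + 6 + 0
= 11

11


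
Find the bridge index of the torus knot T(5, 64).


The bridge number of T(p,q) is min(p,q).
min(5, 64) = 5

5


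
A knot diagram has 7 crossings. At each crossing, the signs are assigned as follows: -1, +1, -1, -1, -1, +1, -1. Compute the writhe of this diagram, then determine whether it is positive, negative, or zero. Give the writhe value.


Step 1: Count positive crossings (+1).
Positive crossings: 2
Step 2: Count negative crossings (-1).
Negative crossings: 5
Step 3: Writhe = (positive) - (negative)
w = 2 - 5 = -3
Step 4: |w| = 3, and w is negative

-3


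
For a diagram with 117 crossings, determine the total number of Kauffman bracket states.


Each crossing contributes 2 choices (A-smoothing or B-smoothing).
Total states = 2^117 = 166153499473114484112975882535043072

166153499473114484112975882535043072


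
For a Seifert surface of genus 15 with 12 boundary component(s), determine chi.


chi = 2 - 2g - b
= 2 - 2*15 - 12
= 2 - 30 - 12 = -40

-40


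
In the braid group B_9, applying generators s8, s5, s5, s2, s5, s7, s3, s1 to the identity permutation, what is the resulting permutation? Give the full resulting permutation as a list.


Starting with identity [1, 2, 3, 4, 5, 6, 7, 8, 9].
Apply generators in sequence:
  After s8: [1, 2, 3, 4, 5, 6, 7, 9, 8]
  After s5: [1, 2, 3, 4, 6, 5, 7, 9, 8]
  After s5: [1, 2, 3, 4, 5, 6, 7, 9, 8]
  After s2: [1, 3, 2, 4, 5, 6, 7, 9, 8]
  After s5: [1, 3, 2, 4, 6, 5, 7, 9, 8]
  After s7: [1, 3, 2, 4, 6, 5, 9, 7, 8]
  After s3: [1, 3, 4, 2, 6, 5, 9, 7, 8]
  After s1: [3, 1, 4, 2, 6, 5, 9, 7, 8]
Final permutation: [3, 1, 4, 2, 6, 5, 9, 7, 8]

[3, 1, 4, 2, 6, 5, 9, 7, 8]


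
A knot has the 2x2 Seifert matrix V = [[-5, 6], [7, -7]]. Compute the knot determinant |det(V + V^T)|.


Step 1: Form V + V^T where V = [[-5, 6], [7, -7]]
  V^T = [[-5, 7], [6, -7]]
  V + V^T = [[-10, 13], [13, -14]]
Step 2: det(V + V^T) = (-10)*(-14) - 13*13
  = 140 - 169 = -29
Step 3: Knot determinant = |det(V + V^T)| = |-29| = 29

29


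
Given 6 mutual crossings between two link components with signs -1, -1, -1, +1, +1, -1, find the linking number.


Step 1: Count positive crossings: 2
Step 2: Count negative crossings: 4
Step 3: Sum of signs = 2 - 4 = -2
Step 4: Linking number = sum/2 = -2/2 = -1

-1


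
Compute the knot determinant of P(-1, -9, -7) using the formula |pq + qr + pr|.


Step 1: Compute pq + qr + pr.
pq = (-1)*(-9) = 9
qr = (-9)*(-7) = 63
pr = (-1)*(-7) = 7
pq + qr + pr = 9 + 63 + 7 = 79
Step 2: Take absolute value.
det(P(-1,-9,-7)) = |79| = 79

79


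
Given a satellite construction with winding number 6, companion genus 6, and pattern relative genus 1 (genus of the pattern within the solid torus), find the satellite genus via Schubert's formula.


Schubert: g(satellite) = g_rel(pattern) + |winding| * g(companion),
where g_rel(pattern) is the genus of the pattern relative to the solid torus.
= 1 + 6 * 6
= 1 + 36 = 37

37


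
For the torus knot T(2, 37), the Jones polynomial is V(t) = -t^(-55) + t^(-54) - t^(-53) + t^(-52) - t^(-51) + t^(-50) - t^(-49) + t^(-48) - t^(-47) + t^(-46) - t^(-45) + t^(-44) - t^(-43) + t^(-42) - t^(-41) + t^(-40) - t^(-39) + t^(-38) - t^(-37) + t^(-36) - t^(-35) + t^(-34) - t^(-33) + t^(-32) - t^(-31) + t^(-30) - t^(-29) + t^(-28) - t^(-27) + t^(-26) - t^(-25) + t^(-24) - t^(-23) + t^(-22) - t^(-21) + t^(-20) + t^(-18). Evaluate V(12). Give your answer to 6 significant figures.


Substituting t = 12 into V(t) = -t^(-55) + t^(-54) - t^(-53) + t^(-52) - t^(-51) + t^(-50) - t^(-49) + t^(-48) - t^(-47) + t^(-46) - t^(-45) + t^(-44) - t^(-43) + t^(-42) - t^(-41) + t^(-40) - t^(-39) + t^(-38) - t^(-37) + t^(-36) - t^(-35) + t^(-34) - t^(-33) + t^(-32) - t^(-31) + t^(-30) - t^(-29) + t^(-28) - t^(-27) + t^(-26) - t^(-25) + t^(-24) - t^(-23) + t^(-22) - t^(-21) + t^(-20) + t^(-18):
  (-)t^(-55) = -4.41602e-60
  (+)t^(-54) = 5.29923e-59
  (-)t^(-53) = -6.35908e-58
  (+)t^(-52) = 7.63089e-57
  (-)t^(-51) = -9.15707e-56
  (+)t^(-50) = 1.09885e-54
  (-)t^(-49) = -1.31862e-53
  (+)t^(-48) = 1.58234e-52
  (-)t^(-47) = -1.89881e-51
  (+)t^(-46) = 2.27857e-50
  (-)t^(-45) = -2.73429e-49
  (+)t^(-44) = 3.28114e-48
  (-)t^(-43) = -3.93737e-47
  (+)t^(-42) = 4.72485e-46
  (-)t^(-41) = -5.66982e-45
  (+)t^(-40) = 6.80378e-44
  (-)t^(-39) = -8.16453e-43
  (+)t^(-38) = 9.79744e-42
  (-)t^(-37) = -1.17569e-40
  (+)t^(-36) = 1.41083e-39
  (-)t^(-35) = -1.693e-38
  (+)t^(-34) = 2.0316e-37
  (-)t^(-33) = -2.43792e-36
  (+)t^(-32) = 2.9255e-35
  (-)t^(-31) = -3.5106e-34
  (+)t^(-30) = 4.21272e-33
  (-)t^(-29) = -5.05526e-32
  (+)t^(-28) = 6.06632e-31
  (-)t^(-27) = -7.27958e-30
  (+)t^(-26) = 8.7355e-29
  (-)t^(-25) = -1.04826e-27
  (+)t^(-24) = 1.25791e-26
  (-)t^(-23) = -1.50949e-25
  (+)t^(-22) = 1.81139e-24
  (-)t^(-21) = -2.17367e-23
  (+)t^(-20) = 2.60841e-22
  (+)t^(-18) = 3.7561e-20
Sum = (-4.41602e-60) + (5.29923e-59) + (-6.35908e-58) + (7.63089e-57) + (-9.15707e-56) + (1.09885e-54) + (-1.31862e-53) + (1.58234e-52) + (-1.89881e-51) + (2.27857e-50) + (-2.73429e-49) + (3.28114e-48) + (-3.93737e-47) + (4.72485e-46) + (-5.66982e-45) + (6.80378e-44) + (-8.16453e-43) + (9.79744e-42) + (-1.17569e-40) + (1.41083e-39) + (-1.693e-38) + (2.0316e-37) + (-2.43792e-36) + (2.9255e-35) + (-3.5106e-34) + (4.21272e-33) + (-5.05526e-32) + (6.06632e-31) + (-7.27958e-30) + (8.7355e-29) + (-1.04826e-27) + (1.25791e-26) + (-1.50949e-25) + (1.81139e-24) + (-2.17367e-23) + (2.60841e-22) + (3.7561e-20)
= 3.780181264e-20
Rounded to 6 significant figures: 3.78018e-20

3.78018e-20


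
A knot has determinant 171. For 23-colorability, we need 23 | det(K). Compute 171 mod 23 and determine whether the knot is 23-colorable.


Step 1: A knot is p-colorable if and only if p divides its determinant.
Step 2: Compute 171 mod 23.
171 = 7 * 23 + 10
Step 3: 171 mod 23 = 10
Step 4: The knot is 23-colorable: no

10


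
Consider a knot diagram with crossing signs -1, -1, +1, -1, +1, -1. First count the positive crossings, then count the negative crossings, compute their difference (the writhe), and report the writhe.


Step 1: Count positive crossings (+1).
Positive crossings: 2
Step 2: Count negative crossings (-1).
Negative crossings: 4
Step 3: Writhe = (positive) - (negative)
w = 2 - 4 = -2
Step 4: |w| = 2, and w is negative

-2


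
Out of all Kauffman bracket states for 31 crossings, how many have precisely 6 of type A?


We choose which 6 of 31 crossings get A-smoothings.
C(31, 6) = 31! / (6! * 25!)
= 736281

736281


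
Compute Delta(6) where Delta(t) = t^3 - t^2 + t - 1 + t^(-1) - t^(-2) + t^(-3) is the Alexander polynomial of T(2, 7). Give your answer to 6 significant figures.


Substituting t = 6 into Delta(t) = t^3 - t^2 + t - 1 + t^(-1) - t^(-2) + t^(-3):
Term values: (216) + (-36) + (6) + (-1) + (0.166667) + (-0.0277778) + (0.00462963)
Sum = 185.1435185
Rounded to 6 significant figures: 185.144

185.144


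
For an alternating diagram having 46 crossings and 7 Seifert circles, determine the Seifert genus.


For alternating knots, g = (c - s + 1)/2.
= (46 - 7 + 1)/2
= 40/2 = 20

20


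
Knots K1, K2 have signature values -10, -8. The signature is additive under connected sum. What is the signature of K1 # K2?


The signature is additive under connected sum.
signature(K1 # K2) = (-10) + (-8)
= -18

-18


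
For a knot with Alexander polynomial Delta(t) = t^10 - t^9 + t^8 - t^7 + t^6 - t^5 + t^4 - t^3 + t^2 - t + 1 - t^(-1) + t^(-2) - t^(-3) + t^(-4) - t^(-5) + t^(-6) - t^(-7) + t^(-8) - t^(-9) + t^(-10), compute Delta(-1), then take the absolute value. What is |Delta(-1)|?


Step 1: The polynomial has 21 terms with alternating signs, exponents from 10 down to -10.
Step 2: Substitute t = -1. The i-th term has coefficient (-1)^i and exponent (m-i),
  so its value is (-1)^i * (-1)^(m-i) = (-1)^m = 1 for every i.
Step 3: All 21 terms equal 1, so Delta(-1) = 21 * (1) = 21
Step 4: |Delta(-1)| = 21

21


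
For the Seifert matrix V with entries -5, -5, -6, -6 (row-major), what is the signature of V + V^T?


Step 1: V + V^T = [[-10, -11], [-11, -12]]
Step 2: trace = -22, det = -1
Step 3: Discriminant = (-22)^2 - 4*(-1) = 488
Step 4: Eigenvalues: 0.045361, -22.0454
Step 5: Signature = (# positive eigenvalues) - (# negative eigenvalues) = 0

0


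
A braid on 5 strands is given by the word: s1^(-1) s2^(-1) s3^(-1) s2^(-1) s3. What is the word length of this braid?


The word length counts the number of generators (including inverses).
Listing each generator: s1^(-1), s2^(-1), s3^(-1), s2^(-1), s3
There are 5 generators in this braid word.

5


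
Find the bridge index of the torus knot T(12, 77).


The bridge number of T(p,q) is min(p,q).
min(12, 77) = 12

12


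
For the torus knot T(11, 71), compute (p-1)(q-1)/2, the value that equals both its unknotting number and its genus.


For a torus knot T(p,q), both the unknotting number and genus equal (p-1)(q-1)/2.
= (11-1)(71-1)/2
= 10*70/2
= 700/2 = 350

350


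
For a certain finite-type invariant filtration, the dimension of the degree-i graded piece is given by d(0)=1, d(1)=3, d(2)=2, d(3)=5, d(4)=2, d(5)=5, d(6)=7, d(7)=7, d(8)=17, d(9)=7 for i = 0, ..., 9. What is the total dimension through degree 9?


Total dimension = d(0) + d(1) + ... + d(9)
= 1 + 3 + 2 + 5 + 2 + 5 + 7 + 7 + 17 + 7
= 56

56


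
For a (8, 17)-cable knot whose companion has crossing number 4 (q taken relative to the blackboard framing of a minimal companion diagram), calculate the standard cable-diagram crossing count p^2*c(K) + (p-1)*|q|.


Step 1: Each of the c(K) crossings of the companion diagram becomes p*p = p^2 crossings among the p parallel strands, and each of the |q| twists s_1 s_2 ... s_(p-1) adds (p-1) crossings.
  Crossings = p^2 * c(K) + (p-1)*|q|
Step 2: = 8^2 * 4 + (8-1)*17
Step 3: = 64*4 + 7*17
Step 4: = 256 + 119 = 375

375


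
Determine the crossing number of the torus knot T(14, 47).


For a torus knot T(p, q) with gcd(p,q)=1,
the crossing number is min(p*(q-1), q*(p-1)).
p*(q-1) = 14*46 = 644
q*(p-1) = 47*13 = 611
min(644, 611) = 611

611


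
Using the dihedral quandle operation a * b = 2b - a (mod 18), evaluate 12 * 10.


12 * 10 = 2*10 - 12 mod 18
= 20 - 12 mod 18
= 8 mod 18 = 8

8


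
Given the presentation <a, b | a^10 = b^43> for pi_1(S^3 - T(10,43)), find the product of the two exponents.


The relation is a^10 = b^43.
Product of exponents = 10 * 43
= 430

430


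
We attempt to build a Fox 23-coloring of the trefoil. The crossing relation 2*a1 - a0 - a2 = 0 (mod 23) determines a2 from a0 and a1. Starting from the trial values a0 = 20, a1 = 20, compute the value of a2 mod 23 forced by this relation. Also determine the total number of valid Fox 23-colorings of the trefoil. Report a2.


Step 1: Apply the given crossing relation 2*a1 - a0 - a2 = 0 (mod 23).
  a2 = 2*a1 - a0 mod 23
  a2 = 2*20 - 20 mod 23
  a2 = 40 - 20 mod 23
  a2 = 20 mod 23 = 20
Step 2: The trefoil has determinant 3.
  Number of Fox p-colorings (p prime) is p^2 if p = 3, else p.
  Since 23 does not divide 3, only trivial (constant) colorings exist.
  (Here a0 = a1 = a2 = 20, the constant coloring, which is valid.)
  Total colorings = 23
Step 3: a2 = 20, total Fox 23-colorings = 23

20


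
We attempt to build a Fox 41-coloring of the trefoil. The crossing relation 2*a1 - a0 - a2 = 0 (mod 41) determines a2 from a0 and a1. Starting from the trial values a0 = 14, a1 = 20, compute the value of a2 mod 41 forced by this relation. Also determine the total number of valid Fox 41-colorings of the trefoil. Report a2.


Step 1: Apply the given crossing relation 2*a1 - a0 - a2 = 0 (mod 41).
  a2 = 2*a1 - a0 mod 41
  a2 = 2*20 - 14 mod 41
  a2 = 40 - 14 mod 41
  a2 = 26 mod 41 = 26
Step 2: The trefoil has determinant 3.
  Number of Fox p-colorings (p prime) is p^2 if p = 3, else p.
  Since 41 does not divide 3, only trivial (constant) colorings exist.
  (So the trial a0 = 14, a1 = 20 with a0 != a1 does NOT extend to a valid coloring of the whole trefoil: the other two crossing relations require 3*(a1 - a0) = 0 (mod 41), which fails.)
  Total colorings = 41
Step 3: a2 = 26, total Fox 41-colorings = 41

26


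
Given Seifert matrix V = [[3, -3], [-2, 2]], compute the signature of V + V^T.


Step 1: V + V^T = [[6, -5], [-5, 4]]
Step 2: trace = 10, det = -1
Step 3: Discriminant = 10^2 - 4*(-1) = 104
Step 4: Eigenvalues: 10.099, -0.0990195
Step 5: Signature = (# positive eigenvalues) - (# negative eigenvalues) = 0

0


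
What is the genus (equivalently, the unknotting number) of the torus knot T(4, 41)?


For a torus knot T(p,q), both the unknotting number and genus equal (p-1)(q-1)/2.
= (4-1)(41-1)/2
= 3*40/2
= 120/2 = 60

60


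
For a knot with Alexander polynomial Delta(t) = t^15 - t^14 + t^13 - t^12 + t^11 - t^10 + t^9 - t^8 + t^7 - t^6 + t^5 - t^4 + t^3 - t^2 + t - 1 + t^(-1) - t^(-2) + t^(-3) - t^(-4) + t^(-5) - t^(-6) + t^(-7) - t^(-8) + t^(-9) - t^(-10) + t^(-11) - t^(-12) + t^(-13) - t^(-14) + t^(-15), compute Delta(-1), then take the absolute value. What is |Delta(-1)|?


Step 1: The polynomial has 31 terms with alternating signs, exponents from 15 down to -15.
Step 2: Substitute t = -1. The i-th term has coefficient (-1)^i and exponent (m-i),
  so its value is (-1)^i * (-1)^(m-i) = (-1)^m = -1 for every i.
Step 3: All 31 terms equal -1, so Delta(-1) = 31 * (-1) = -31
Step 4: |Delta(-1)| = 31

31


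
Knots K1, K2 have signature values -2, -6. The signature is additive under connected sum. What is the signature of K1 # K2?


The signature is additive under connected sum.
signature(K1 # K2) = (-2) + (-6)
= -8

-8


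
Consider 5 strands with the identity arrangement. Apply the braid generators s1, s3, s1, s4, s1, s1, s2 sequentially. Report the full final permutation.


Starting with identity [1, 2, 3, 4, 5].
Apply generators in sequence:
  After s1: [2, 1, 3, 4, 5]
  After s3: [2, 1, 4, 3, 5]
  After s1: [1, 2, 4, 3, 5]
  After s4: [1, 2, 4, 5, 3]
  After s1: [2, 1, 4, 5, 3]
  After s1: [1, 2, 4, 5, 3]
  After s2: [1, 4, 2, 5, 3]
Final permutation: [1, 4, 2, 5, 3]

[1, 4, 2, 5, 3]


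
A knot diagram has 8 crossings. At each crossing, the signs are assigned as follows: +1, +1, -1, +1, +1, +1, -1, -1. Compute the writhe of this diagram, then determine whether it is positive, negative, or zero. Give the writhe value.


Step 1: Count positive crossings (+1).
Positive crossings: 5
Step 2: Count negative crossings (-1).
Negative crossings: 3
Step 3: Writhe = (positive) - (negative)
w = 5 - 3 = 2
Step 4: |w| = 2, and w is positive

2


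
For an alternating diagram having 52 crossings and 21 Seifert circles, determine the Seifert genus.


For alternating knots, g = (c - s + 1)/2.
= (52 - 21 + 1)/2
= 32/2 = 16

16


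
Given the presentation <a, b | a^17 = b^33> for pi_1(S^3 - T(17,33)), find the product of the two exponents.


The relation is a^17 = b^33.
Product of exponents = 17 * 33
= 561

561


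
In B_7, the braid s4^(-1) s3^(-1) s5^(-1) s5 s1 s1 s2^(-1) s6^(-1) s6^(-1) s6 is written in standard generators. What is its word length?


The word length counts the number of generators (including inverses).
Listing each generator: s4^(-1), s3^(-1), s5^(-1), s5, s1, s1, s2^(-1), s6^(-1), s6^(-1), s6
There are 10 generators in this braid word.

10


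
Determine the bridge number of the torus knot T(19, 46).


The bridge number of T(p,q) is min(p,q).
min(19, 46) = 19

19


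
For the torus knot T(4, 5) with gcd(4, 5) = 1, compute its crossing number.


For a torus knot T(p, q) with gcd(p,q)=1,
the crossing number is min(p*(q-1), q*(p-1)).
p*(q-1) = 4*4 = 16
q*(p-1) = 5*3 = 15
min(16, 15) = 15

15


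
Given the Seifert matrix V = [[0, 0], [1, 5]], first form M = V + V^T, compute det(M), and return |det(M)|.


Step 1: Form V + V^T where V = [[0, 0], [1, 5]]
  V^T = [[0, 1], [0, 5]]
  V + V^T = [[0, 1], [1, 10]]
Step 2: det(V + V^T) = 0*10 - 1*1
  = 0 - 1 = -1
Step 3: Knot determinant = |det(V + V^T)| = |-1| = 1

1


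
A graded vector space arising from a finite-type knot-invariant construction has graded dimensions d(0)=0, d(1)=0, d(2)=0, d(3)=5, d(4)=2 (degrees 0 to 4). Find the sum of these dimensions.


Total dimension = d(0) + d(1) + ... + d(4)
= 0 + 0 + 0 + 5 + 2
= 7

7


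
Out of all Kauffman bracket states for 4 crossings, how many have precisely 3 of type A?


We choose which 3 of 4 crossings get A-smoothings.
C(4, 3) = 4! / (3! * 1!)
= 4

4


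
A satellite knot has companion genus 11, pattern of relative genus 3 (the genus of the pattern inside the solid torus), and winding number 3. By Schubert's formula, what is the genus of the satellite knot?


Schubert: g(satellite) = g_rel(pattern) + |winding| * g(companion),
where g_rel(pattern) is the genus of the pattern relative to the solid torus.
= 3 + 3 * 11
= 3 + 33 = 36

36


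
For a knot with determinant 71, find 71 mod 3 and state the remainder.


Step 1: A knot is p-colorable if and only if p divides its determinant.
Step 2: Compute 71 mod 3.
71 = 23 * 3 + 2
Step 3: 71 mod 3 = 2
Step 4: The knot is 3-colorable: no

2
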